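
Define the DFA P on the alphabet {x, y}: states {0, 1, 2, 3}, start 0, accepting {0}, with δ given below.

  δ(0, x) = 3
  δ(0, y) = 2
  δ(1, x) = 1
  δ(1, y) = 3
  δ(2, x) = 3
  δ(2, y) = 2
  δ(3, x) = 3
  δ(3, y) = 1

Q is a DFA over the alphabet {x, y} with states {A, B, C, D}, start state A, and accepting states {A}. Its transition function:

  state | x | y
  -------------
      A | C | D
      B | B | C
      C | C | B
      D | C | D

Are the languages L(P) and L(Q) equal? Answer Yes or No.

Yes

Exploring the product automaton P × Q from the start pair (0, A), following both machines on each input symbol, reaches 4 state pairs: (0, A), (3, C), (2, D), (1, B).
P accepts in {0} and Q accepts in {A}. In every reachable pair the two components are either both accepting — (0, A) — or both non-accepting, so no string is accepted by exactly one of the machines: L(P) \ L(Q) and L(Q) \ L(P) are both empty.
Hence every string is accepted by P iff it is accepted by Q, and the two languages coincide.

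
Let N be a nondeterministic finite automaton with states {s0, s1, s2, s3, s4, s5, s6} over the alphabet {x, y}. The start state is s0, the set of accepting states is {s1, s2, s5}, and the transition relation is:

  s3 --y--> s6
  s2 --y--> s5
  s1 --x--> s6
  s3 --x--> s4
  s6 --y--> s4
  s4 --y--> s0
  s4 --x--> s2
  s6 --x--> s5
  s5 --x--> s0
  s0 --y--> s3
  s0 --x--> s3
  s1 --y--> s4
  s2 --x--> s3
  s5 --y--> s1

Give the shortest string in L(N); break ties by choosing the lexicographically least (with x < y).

A breadth-first search from s0 reaches an accepting state first via the path s0 → s3 → s4 → s2 on input xxx.
No string of length < 3 is accepted (BFS exhausts all shorter strings without reaching an accepting state), and xxx is the lexicographically least accepting string of length 3.

xxx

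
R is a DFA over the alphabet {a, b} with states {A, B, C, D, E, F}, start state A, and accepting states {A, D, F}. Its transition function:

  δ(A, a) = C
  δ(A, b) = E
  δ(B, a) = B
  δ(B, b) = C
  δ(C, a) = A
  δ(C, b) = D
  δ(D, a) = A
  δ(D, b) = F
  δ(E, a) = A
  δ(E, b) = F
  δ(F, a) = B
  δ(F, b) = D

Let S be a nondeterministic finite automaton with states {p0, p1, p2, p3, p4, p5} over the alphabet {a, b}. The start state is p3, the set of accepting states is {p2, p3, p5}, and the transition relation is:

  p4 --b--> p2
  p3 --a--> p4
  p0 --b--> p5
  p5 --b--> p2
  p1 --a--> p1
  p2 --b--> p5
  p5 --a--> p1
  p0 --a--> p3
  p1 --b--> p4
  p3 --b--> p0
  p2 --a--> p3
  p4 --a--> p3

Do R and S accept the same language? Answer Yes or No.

Exploring the product automaton R × S from the start pair (A, p3), following both machines on each input symbol, reaches 6 state pairs: (A, p3), (C, p4), (E, p0), (D, p2), (F, p5), (B, p1).
R accepts in {A, D, F} and S accepts in {p2, p3, p5}. In every reachable pair the two components are either both accepting — (A, p3), (D, p2), (F, p5) — or both non-accepting, so no string is accepted by exactly one of the machines: L(R) \ L(S) and L(S) \ L(R) are both empty.
Hence every string is accepted by R iff it is accepted by S, and the two languages coincide.

Yes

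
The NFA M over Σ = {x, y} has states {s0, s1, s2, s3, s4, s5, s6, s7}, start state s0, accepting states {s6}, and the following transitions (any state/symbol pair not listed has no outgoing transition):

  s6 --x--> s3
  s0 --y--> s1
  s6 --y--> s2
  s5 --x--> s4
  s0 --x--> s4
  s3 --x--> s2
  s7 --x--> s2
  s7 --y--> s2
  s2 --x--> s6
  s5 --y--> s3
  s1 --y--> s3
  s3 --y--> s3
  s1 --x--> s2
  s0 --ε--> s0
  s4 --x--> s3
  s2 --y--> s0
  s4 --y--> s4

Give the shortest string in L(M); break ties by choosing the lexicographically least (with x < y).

yxx

A breadth-first search from s0 reaches an accepting state first via the path s0 → s1 → s2 → s6 on input yxx.
No string of length < 3 is accepted (BFS exhausts all shorter strings without reaching an accepting state), and yxx is the lexicographically least accepting string of length 3.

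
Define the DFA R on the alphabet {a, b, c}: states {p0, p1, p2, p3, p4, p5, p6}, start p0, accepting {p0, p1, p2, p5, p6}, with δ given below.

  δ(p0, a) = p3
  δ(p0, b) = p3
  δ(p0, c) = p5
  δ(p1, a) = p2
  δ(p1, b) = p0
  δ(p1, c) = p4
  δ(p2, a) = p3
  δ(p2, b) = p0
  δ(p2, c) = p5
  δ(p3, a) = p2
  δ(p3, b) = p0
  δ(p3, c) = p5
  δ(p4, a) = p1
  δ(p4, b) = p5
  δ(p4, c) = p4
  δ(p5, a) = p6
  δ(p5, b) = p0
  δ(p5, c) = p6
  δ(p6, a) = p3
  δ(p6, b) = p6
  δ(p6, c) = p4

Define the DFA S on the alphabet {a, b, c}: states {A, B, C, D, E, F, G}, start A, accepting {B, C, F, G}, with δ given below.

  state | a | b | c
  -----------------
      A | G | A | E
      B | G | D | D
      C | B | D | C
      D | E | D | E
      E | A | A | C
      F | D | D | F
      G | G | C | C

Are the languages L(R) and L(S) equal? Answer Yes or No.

No

The empty string ε is accepted by R but rejected by S.
So L(R) ≠ L(S).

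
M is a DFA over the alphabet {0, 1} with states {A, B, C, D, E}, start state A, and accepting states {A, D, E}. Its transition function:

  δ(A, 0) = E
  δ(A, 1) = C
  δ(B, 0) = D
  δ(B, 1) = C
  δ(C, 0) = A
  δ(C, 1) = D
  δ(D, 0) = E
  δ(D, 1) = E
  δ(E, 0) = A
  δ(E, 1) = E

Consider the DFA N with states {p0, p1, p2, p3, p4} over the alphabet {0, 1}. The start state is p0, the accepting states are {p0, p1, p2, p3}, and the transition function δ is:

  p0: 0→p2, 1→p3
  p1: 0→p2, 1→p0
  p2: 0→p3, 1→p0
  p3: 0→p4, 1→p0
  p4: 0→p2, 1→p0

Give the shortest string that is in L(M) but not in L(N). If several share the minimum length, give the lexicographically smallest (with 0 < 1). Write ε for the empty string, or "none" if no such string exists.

10

The string 10 is accepted by M but not by N.
No shorter string lies in the difference, and 10 is the lexicographically first length-2 string in L(M) \ L(N).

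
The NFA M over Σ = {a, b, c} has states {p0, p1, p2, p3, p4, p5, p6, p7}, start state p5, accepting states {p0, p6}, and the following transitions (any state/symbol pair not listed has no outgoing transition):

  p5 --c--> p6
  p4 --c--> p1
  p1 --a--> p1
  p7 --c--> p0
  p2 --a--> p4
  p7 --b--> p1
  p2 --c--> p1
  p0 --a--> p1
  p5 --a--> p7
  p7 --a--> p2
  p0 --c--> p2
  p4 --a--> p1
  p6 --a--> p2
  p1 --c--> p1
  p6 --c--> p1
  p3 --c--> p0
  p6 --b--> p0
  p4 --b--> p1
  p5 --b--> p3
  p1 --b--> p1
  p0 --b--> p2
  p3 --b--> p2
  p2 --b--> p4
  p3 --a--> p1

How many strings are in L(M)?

4

The useful subgraph on states {p0, p3, p5, p6, p7} is acyclic, so L(M) is finite; the longest accepting path visits 3 useful states, giving maximum string length 2.
Counting accepting paths from p5 by length: 1 of length 1, 3 of length 2. Total 4.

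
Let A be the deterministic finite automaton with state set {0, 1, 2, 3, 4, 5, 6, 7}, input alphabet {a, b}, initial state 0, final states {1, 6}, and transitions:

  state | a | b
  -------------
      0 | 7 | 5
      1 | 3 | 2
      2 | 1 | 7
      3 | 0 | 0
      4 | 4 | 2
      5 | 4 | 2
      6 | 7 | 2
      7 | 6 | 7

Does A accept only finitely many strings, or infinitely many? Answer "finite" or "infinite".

State 2 is reachable from the start and can reach an accepting state, and it lies on the cycle 2 → 1 → 2.
Traversing that cycle any number of times yields accepted strings of unbounded length, so the language is infinite.

infinite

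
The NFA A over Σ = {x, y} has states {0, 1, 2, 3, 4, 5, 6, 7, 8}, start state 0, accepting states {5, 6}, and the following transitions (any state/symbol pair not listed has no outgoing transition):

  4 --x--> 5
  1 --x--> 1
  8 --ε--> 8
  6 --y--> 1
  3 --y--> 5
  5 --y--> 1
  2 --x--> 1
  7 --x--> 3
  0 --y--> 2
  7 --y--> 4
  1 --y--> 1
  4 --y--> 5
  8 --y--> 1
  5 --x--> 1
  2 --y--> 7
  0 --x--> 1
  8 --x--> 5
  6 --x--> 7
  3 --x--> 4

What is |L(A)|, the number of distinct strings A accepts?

The useful subgraph on states {0, 2, 3, 4, 5, 7} is acyclic, so L(A) is finite; the longest accepting path visits 6 useful states, giving maximum string length 5.
Counting accepting paths from 0 by length: 3 of length 4, 2 of length 5. Total 5.

5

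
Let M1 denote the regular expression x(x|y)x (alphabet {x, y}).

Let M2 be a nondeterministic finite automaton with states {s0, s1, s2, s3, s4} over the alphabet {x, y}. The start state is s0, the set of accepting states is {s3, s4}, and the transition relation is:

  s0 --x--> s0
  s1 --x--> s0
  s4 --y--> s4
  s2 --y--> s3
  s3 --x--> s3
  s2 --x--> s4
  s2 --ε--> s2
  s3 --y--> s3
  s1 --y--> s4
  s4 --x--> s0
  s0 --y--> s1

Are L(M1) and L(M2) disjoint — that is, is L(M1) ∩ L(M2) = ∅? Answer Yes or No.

Yes

Converting the expression M1 to a DFA (subset construction, then merging equivalent states) gives the minimal DFA with states {r0, r1, r2, r3, r4}, start state r0, accepting states {r4} and transitions r0: x→r1, y→r2; r1: x→r3, y→r3; r2: x→r2, y→r2; r3: x→r4, y→r2; r4: x→r2, y→r2.
Exploring the product automaton M1 × M2 from the start pair (r0, s0), following both machines on each input symbol, reaches 8 state pairs: (r0, s0), (r1, s0), (r2, s1), (r3, s0), (r3, s1), (r2, s0), (r2, s4), (r4, s0).
M1 accepts in {r4} and M2 accepts in {s3, s4}; no reachable pair has both components accepting, so no string drives both machines to acceptance simultaneously and L(M1) ∩ L(M2) = ∅.
So no string is accepted by both, and the intersection is empty.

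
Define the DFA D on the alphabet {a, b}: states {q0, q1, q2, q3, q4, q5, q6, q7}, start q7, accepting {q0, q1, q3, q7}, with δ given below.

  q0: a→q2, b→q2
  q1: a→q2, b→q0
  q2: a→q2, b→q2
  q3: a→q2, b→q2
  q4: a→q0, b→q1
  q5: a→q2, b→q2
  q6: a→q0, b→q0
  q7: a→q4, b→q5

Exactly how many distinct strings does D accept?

4

The useful subgraph on states {q0, q1, q4, q7} is acyclic, so L(D) is finite; the longest accepting path visits 4 useful states, giving maximum string length 3.
Counting accepting paths from q7 by length: 1 of length 0, 2 of length 2, 1 of length 3. Total 4.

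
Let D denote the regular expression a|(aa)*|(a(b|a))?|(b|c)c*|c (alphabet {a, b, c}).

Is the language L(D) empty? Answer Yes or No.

The empty string ε matches the expression, so it belongs to L(D).
Since L(D) contains at least one string, it is not empty.

No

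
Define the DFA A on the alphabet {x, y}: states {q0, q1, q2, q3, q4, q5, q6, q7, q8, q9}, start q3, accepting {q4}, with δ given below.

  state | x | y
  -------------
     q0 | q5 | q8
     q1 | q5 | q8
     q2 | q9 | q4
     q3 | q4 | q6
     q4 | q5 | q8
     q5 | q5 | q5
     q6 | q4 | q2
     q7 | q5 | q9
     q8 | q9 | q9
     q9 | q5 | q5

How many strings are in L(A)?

3

The useful subgraph on states {q2, q3, q4, q6} is acyclic, so L(A) is finite; the longest accepting path visits 4 useful states, giving maximum string length 3.
Counting accepting paths from q3 by length: 1 of length 1, 1 of length 2, 1 of length 3. Total 3.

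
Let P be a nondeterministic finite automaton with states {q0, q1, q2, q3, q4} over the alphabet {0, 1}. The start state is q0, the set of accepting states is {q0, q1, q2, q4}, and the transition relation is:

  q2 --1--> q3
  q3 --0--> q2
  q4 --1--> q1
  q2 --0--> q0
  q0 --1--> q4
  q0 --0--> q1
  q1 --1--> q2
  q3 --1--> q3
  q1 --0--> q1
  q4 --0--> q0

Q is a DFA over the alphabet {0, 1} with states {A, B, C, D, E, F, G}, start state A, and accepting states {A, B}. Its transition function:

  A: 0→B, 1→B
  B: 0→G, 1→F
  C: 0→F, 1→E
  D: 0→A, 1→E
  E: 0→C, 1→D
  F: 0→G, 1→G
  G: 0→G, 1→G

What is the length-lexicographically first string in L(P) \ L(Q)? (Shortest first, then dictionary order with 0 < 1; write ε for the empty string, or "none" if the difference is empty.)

00

The string 00 is accepted by P but not by Q.
No shorter string lies in the difference, and 00 is the lexicographically first length-2 string in L(P) \ L(Q).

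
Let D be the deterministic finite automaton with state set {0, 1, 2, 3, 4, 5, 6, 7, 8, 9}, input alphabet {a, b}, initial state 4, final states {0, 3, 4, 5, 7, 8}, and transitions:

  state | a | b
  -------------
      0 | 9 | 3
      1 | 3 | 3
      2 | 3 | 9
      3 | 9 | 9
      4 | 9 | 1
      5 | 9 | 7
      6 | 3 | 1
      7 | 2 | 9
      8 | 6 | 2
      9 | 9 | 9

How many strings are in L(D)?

3

The useful subgraph on states {1, 3, 4} is acyclic, so L(D) is finite; the longest accepting path visits 3 useful states, giving maximum string length 2.
Counting accepting paths from 4 by length: 1 of length 0, 2 of length 2. Total 3.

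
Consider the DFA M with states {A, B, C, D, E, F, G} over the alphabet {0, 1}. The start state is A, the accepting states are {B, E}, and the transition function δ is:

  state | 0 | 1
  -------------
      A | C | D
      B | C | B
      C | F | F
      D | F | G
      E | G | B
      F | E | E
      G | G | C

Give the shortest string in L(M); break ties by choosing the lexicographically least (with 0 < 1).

000

A breadth-first search from A reaches an accepting state first via the path A → C → F → E on input 000.
No string of length < 3 is accepted (BFS exhausts all shorter strings without reaching an accepting state), and 000 is the lexicographically least accepting string of length 3.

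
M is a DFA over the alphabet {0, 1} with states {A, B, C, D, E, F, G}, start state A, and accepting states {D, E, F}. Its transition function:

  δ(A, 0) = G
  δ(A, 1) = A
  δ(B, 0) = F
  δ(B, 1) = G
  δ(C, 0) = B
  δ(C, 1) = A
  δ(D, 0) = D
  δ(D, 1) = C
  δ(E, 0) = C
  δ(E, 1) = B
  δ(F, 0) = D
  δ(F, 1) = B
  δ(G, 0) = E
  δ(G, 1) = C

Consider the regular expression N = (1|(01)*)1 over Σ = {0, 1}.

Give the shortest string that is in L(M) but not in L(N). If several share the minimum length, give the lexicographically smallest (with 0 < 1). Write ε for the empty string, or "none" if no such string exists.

00

The string 00 is accepted by M but not by N.
No shorter string lies in the difference, and 00 is the lexicographically first length-2 string in L(M) \ L(N).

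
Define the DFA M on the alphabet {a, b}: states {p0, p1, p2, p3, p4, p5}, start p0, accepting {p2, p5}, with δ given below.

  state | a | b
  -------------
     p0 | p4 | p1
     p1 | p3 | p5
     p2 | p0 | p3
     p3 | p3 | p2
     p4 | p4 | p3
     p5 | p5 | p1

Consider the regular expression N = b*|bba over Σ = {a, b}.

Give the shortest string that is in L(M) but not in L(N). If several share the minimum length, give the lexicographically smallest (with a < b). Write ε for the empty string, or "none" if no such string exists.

abb

The string abb is accepted by M but not by N.
No shorter string lies in the difference, and abb is the lexicographically first length-3 string in L(M) \ L(N).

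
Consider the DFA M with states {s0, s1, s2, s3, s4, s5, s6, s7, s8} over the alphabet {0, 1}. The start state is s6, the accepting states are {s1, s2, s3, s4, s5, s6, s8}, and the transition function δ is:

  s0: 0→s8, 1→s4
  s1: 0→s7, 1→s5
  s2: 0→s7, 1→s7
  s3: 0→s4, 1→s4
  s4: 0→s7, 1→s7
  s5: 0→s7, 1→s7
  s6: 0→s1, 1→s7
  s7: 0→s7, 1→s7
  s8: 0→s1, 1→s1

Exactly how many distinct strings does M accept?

The useful subgraph on states {s1, s5, s6} is acyclic, so L(M) is finite; the longest accepting path visits 3 useful states, giving maximum string length 2.
Counting accepting paths from s6 by length: 1 of length 0, 1 of length 1, 1 of length 2. Total 3.

3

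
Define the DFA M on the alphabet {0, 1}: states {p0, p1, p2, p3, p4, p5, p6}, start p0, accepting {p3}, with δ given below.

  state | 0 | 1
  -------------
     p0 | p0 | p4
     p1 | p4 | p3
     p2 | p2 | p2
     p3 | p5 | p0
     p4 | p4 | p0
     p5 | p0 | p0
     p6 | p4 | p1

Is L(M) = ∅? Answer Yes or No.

The states reachable from the start state are {p0, p4}.
None of the accepting states {p3} is reachable, so no string is accepted and L(M) = ∅.

Yes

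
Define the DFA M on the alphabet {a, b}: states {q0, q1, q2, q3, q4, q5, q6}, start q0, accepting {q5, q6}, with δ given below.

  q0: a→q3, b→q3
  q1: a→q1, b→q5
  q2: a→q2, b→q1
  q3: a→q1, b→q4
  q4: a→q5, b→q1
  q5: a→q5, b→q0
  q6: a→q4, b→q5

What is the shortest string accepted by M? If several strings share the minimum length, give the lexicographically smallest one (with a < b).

aab

A breadth-first search from q0 reaches an accepting state first via the path q0 → q3 → q1 → q5 on input aab.
No string of length < 3 is accepted (BFS exhausts all shorter strings without reaching an accepting state), and aab is the lexicographically least accepting string of length 3.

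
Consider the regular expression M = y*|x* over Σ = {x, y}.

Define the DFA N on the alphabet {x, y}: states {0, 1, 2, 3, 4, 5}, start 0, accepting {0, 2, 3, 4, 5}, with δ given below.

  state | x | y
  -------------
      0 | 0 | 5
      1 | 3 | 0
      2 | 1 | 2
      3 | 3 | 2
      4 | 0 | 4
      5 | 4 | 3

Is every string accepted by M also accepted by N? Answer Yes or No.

Converting the expression M to a DFA (subset construction, then merging equivalent states) gives the minimal DFA with states {m0, m1, m2, m3}, start state m0, accepting states {m0, m1, m2} and transitions m0: x→m1, y→m2; m1: x→m1, y→m3; m2: x→m3, y→m2; m3: x→m3, y→m3.
Exploring the product automaton M × N from the start pair (m0, 0), following both machines on each input symbol, reaches 11 state pairs: (m0, 0), (m1, 0), (m2, 5), (m3, 5), (m3, 4), (m2, 3), (m3, 3), (m3, 0), (m2, 2), (m3, 2), (m3, 1).
M accepts in {m0, m1, m2} and N accepts in {0, 2, 3, 4, 5}. The reachable pairs whose M-component is accepting are (m0, 0), (m1, 0), (m2, 5), (m2, 3), (m2, 2); in each of them the N-component is accepting too, so the product for L(M) \ L(N) (M-component accepting, N-component rejecting) has no reachable accepting pair and the difference is empty.
Hence every string in L(M) is also in L(N).

Yes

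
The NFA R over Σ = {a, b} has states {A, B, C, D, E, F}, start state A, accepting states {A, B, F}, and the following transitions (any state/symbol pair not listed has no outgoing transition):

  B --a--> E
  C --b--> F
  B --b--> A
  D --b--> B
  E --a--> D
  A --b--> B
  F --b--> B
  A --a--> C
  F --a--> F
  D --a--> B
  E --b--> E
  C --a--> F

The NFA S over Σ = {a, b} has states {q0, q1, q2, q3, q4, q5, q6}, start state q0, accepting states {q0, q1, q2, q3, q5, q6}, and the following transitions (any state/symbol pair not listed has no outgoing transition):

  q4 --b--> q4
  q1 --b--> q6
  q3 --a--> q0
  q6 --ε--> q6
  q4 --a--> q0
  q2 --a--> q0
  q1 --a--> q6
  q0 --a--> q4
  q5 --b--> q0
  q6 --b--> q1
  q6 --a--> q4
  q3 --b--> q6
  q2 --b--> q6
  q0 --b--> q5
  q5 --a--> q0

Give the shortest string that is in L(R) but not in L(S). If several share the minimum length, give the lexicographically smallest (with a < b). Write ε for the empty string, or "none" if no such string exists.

The string ab is accepted by R but not by S.
No shorter string lies in the difference, and ab is the lexicographically first length-2 string in L(R) \ L(S).

ab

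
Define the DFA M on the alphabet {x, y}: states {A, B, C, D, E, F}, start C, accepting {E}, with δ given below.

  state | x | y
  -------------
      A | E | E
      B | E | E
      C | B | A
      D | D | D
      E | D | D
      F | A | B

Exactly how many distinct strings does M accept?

The useful subgraph on states {A, B, C, E} is acyclic, so L(M) is finite; the longest accepting path visits 3 useful states, giving maximum string length 2.
Counting accepting paths from C by length: 4 of length 2. Total 4.

4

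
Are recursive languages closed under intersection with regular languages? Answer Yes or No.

Yes

A regular language is decidable (simulate its DFA), so run that check and the decider for L and accept iff both accept; everything halts.
So the recursive languages are closed under intersection with a regular language.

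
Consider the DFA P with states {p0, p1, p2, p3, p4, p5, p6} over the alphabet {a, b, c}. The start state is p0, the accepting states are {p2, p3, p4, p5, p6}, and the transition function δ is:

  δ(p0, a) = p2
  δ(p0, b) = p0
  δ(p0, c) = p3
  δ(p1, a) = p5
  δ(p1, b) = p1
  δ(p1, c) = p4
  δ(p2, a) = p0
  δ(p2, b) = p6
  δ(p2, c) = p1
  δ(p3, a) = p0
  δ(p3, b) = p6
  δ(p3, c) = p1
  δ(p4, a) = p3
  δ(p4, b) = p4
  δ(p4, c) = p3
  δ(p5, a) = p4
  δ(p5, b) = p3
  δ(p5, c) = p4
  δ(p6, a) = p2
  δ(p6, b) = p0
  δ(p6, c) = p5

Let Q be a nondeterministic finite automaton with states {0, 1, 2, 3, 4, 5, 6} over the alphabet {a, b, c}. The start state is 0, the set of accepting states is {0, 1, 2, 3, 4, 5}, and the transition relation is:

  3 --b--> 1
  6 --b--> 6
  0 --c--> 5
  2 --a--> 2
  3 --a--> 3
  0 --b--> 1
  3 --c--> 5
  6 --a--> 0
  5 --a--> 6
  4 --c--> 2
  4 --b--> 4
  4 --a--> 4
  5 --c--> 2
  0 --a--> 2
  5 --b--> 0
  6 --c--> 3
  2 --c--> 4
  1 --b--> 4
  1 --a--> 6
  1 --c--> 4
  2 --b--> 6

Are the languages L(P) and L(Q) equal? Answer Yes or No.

The string ab is accepted by P but rejected by Q.
So L(P) ≠ L(Q).

No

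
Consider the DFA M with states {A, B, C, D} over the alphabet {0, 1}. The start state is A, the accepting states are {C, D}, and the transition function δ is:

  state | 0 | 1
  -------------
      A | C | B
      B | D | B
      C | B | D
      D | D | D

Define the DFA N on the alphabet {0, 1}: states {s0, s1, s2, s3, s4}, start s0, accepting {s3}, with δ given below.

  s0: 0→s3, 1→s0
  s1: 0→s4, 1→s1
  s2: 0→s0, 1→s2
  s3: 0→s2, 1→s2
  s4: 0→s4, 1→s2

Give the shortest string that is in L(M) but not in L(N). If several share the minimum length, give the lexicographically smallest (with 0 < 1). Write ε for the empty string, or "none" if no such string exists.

The string 01 is accepted by M but not by N.
No shorter string lies in the difference, and 01 is the lexicographically first length-2 string in L(M) \ L(N).

01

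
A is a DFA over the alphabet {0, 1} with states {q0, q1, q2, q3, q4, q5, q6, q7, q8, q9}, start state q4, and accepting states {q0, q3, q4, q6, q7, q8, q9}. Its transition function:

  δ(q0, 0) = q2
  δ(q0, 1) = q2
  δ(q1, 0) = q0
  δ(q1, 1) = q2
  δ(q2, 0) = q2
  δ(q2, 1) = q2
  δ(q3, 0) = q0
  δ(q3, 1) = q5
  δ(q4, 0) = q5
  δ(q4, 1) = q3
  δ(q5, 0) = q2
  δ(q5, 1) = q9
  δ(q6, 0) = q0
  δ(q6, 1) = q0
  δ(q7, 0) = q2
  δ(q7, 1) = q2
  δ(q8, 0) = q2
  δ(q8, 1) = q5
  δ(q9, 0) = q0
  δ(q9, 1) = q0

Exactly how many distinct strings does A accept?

The useful subgraph on states {q0, q3, q4, q5, q9} is acyclic, so L(A) is finite; the longest accepting path visits 5 useful states, giving maximum string length 4.
Counting accepting paths from q4 by length: 1 of length 0, 1 of length 1, 2 of length 2, 3 of length 3, 2 of length 4. Total 9.

9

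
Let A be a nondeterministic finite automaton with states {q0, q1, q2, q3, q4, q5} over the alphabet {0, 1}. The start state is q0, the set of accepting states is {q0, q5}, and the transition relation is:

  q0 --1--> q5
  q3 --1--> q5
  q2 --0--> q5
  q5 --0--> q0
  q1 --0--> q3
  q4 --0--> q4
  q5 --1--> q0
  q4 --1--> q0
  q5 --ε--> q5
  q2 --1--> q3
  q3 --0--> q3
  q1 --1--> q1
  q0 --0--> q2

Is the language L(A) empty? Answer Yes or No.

The empty string ε is accepted: the run q0 ends in the accepting state q0.
Since at least one string is accepted, L(A) is not empty.

No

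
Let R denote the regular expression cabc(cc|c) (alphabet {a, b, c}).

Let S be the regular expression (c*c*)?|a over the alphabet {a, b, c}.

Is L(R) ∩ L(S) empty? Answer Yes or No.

Converting the expression R to a DFA (subset construction, then merging equivalent states) gives the minimal DFA with states {r0, r1, r2, r3, r4, r5, r6, r7}, start state r0, accepting states {r6, r7} and transitions r0: a→r1, b→r1, c→r2; r1: a→r1, b→r1, c→r1; r2: a→r3, b→r1, c→r1; r3: a→r1, b→r4, c→r1; r4: a→r1, b→r1, c→r5; r5: a→r1, b→r1, c→r6; r6: a→r1, b→r1, c→r7; r7: a→r1, b→r1, c→r1.
Converting the expression S to a DFA (subset construction, then merging equivalent states) gives the minimal DFA with states {s0, s1, s2, s3}, start state s0, accepting states {s0, s1, s3} and transitions s0: a→s1, b→s2, c→s3; s1: a→s2, b→s2, c→s2; s2: a→s2, b→s2, c→s2; s3: a→s2, b→s2, c→s3.
Exploring the product automaton R × S from the start pair (r0, s0), following both machines on each input symbol, reaches 10 state pairs: (r0, s0), (r1, s1), (r1, s2), (r2, s3), (r3, s2), (r1, s3), (r4, s2), (r5, s2), (r6, s2), (r7, s2).
R accepts in {r6, r7} and S accepts in {s0, s1, s3}; no reachable pair has both components accepting, so no string drives both machines to acceptance simultaneously and L(R) ∩ L(S) = ∅.
So no string is accepted by both, and the intersection is empty.

Yes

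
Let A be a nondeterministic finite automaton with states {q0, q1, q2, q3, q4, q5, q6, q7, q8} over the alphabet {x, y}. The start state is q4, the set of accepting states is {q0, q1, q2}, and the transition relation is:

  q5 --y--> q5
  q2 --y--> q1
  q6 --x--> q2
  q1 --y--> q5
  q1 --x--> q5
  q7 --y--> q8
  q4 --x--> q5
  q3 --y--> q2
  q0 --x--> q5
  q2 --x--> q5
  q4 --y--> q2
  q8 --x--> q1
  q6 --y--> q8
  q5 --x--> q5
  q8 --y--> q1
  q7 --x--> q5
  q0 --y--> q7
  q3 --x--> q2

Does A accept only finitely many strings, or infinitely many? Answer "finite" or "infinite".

The useful states (reachable from q4 and able to reach an accepting state) are {q1, q2, q4}.
Restricted to these states the transition graph has no cycle, so every accepting path has bounded length and L is finite.

finite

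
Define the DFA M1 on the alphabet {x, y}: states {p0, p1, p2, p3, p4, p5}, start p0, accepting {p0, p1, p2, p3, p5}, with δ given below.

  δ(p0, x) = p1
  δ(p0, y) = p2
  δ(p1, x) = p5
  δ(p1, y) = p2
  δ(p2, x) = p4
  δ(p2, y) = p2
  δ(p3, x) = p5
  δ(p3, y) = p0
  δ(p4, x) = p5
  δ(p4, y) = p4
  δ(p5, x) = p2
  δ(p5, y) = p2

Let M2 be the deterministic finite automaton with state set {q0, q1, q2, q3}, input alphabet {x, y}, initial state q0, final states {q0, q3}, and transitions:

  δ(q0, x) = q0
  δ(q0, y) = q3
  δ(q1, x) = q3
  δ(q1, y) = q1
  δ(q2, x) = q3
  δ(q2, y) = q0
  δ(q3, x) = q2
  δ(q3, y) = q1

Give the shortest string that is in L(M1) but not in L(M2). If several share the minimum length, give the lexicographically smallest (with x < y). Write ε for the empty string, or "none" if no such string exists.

The string yy is accepted by M1 but not by M2.
No shorter string lies in the difference, and yy is the lexicographically first length-2 string in L(M1) \ L(M2).

yy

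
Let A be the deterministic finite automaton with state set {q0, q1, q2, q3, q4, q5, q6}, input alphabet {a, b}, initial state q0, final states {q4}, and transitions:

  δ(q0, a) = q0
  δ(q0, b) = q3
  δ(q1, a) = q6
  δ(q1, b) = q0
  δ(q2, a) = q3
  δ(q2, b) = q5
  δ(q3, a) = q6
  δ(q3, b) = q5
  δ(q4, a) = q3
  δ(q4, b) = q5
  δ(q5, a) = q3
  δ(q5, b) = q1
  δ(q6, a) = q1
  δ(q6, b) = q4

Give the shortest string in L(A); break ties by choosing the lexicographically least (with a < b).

A breadth-first search from q0 reaches an accepting state first via the path q0 → q3 → q6 → q4 on input bab.
No string of length < 3 is accepted (BFS exhausts all shorter strings without reaching an accepting state), and bab is the lexicographically least accepting string of length 3.

bab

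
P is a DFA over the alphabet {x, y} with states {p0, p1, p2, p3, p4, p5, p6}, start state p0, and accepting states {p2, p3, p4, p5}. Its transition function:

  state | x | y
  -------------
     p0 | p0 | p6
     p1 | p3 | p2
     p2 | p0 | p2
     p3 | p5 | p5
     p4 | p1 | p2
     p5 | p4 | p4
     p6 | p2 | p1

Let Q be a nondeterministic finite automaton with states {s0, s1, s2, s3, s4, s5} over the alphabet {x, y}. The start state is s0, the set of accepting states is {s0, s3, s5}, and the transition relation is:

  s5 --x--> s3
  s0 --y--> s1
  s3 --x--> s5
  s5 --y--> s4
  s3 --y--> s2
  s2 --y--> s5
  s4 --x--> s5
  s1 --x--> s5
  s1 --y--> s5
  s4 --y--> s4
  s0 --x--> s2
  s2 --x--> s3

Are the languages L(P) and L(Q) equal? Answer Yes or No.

The string yxy is accepted by P but rejected by Q.
So L(P) ≠ L(Q).

No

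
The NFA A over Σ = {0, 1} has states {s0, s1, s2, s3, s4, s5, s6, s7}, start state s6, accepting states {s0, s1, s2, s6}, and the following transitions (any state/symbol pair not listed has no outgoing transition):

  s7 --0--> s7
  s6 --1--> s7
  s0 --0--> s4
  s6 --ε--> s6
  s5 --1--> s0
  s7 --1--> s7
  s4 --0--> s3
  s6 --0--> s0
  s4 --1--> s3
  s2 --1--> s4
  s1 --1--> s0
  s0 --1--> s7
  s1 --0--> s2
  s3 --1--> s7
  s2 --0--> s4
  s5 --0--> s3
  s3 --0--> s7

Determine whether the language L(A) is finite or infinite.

finite

The useful states (reachable from s6 and able to reach an accepting state) are {s0, s6}.
Restricted to these states the transition graph has no cycle, so every accepting path has bounded length and L is finite.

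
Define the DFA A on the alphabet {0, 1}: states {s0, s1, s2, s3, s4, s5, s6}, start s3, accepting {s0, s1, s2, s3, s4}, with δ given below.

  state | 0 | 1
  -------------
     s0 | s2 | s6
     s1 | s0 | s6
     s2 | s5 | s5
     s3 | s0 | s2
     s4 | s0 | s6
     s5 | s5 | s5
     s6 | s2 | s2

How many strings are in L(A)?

6

The useful subgraph on states {s0, s2, s3, s6} is acyclic, so L(A) is finite; the longest accepting path visits 4 useful states, giving maximum string length 3.
Counting accepting paths from s3 by length: 1 of length 0, 2 of length 1, 1 of length 2, 2 of length 3. Total 6.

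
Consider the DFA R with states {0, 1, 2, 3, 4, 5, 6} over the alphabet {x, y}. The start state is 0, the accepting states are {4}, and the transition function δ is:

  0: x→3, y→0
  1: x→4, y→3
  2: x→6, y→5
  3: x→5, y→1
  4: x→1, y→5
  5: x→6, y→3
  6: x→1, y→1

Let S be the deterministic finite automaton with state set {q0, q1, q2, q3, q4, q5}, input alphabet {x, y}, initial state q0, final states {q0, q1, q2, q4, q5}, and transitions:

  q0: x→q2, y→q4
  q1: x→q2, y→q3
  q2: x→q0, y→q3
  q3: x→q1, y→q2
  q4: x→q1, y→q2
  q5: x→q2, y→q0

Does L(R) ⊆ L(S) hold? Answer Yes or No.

Yes

Exploring the product automaton R × S from the start pair (0, q0), following both machines on each input symbol, reaches 24 state pairs: (0, q0), (3, q2), (0, q4), (5, q0), (1, q3), (3, q1), (0, q2), (6, q2), (3, q4), (4, q1), (5, q2), (3, q0), (0, q3), (1, q0), (5, q1), (1, q2), (5, q3), (6, q0), (3, q3), (1, q4), (4, q2), (4, q0), (6, q1), (5, q4).
R accepts in {4} and S accepts in {q0, q1, q2, q4, q5}. The reachable pairs whose R-component is accepting are (4, q1), (4, q2), (4, q0); in each of them the S-component is accepting too, so the product for L(R) \ L(S) (R-component accepting, S-component rejecting) has no reachable accepting pair and the difference is empty.
Hence every string in L(R) is also in L(S).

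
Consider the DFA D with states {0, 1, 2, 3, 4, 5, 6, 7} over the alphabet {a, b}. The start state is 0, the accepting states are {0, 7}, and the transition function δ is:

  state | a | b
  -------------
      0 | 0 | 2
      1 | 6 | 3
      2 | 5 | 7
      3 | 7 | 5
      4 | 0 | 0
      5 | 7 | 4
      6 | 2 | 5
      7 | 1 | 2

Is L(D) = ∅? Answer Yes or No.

The empty string ε is accepted: the run 0 ends in the accepting state 0.
Since at least one string is accepted, L(D) is not empty.

No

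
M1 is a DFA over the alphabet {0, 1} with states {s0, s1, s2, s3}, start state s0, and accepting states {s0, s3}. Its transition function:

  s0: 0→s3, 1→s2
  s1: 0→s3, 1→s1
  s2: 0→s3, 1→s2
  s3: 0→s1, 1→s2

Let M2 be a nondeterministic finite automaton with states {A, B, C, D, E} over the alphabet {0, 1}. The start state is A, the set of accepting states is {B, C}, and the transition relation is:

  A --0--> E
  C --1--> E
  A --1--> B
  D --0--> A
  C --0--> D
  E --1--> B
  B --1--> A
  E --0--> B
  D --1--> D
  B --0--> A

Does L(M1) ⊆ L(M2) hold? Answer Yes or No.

The empty string ε is in L(M1) but not in L(M2).
So L(M1) ⊄ L(M2).

No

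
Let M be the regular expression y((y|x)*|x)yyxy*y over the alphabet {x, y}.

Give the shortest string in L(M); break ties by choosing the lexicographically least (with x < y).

By inspection of the expression, no string of length less than 5 matches, and yyyxy is the lexicographically first match of length 5.

yyyxy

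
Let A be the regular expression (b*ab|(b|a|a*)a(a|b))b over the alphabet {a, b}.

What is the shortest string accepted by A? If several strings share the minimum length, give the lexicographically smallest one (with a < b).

aab

By inspection of the expression, no string of length less than 3 matches, and aab is the lexicographically first match of length 3.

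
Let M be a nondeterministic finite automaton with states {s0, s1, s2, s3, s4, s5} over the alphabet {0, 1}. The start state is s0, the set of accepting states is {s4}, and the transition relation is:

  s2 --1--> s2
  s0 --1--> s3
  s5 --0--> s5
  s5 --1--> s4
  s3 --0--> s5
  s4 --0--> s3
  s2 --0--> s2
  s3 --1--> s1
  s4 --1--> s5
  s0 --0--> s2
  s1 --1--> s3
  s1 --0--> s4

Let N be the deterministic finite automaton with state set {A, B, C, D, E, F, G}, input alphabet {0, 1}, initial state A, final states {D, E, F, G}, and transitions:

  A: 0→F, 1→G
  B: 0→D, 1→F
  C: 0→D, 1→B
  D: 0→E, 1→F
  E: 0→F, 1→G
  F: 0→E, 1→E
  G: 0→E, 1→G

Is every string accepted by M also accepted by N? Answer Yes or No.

Exploring the product automaton M × N from the start pair (s0, A), following both machines on each input symbol, reaches 15 state pairs: (s0, A), (s2, F), (s3, G), (s2, E), (s5, E), (s1, G), (s2, G), (s5, F), (s4, G), (s4, E), (s3, E), (s5, G), (s3, F), (s1, E), (s4, F).
M accepts in {s4} and N accepts in {D, E, F, G}. The reachable pairs whose M-component is accepting are (s4, G), (s4, E), (s4, F); in each of them the N-component is accepting too, so the product for L(M) \ L(N) (M-component accepting, N-component rejecting) has no reachable accepting pair and the difference is empty.
Hence every string in L(M) is also in L(N).

Yes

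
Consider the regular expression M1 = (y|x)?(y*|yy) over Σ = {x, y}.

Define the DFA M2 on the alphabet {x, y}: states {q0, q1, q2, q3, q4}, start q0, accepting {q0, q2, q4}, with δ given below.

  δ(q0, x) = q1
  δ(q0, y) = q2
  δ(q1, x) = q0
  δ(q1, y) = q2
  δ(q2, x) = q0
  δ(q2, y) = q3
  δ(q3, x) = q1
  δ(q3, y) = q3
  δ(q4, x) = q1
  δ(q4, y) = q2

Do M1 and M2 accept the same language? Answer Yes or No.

No

The string x is accepted by M1 but rejected by M2.
So L(M1) ≠ L(M2).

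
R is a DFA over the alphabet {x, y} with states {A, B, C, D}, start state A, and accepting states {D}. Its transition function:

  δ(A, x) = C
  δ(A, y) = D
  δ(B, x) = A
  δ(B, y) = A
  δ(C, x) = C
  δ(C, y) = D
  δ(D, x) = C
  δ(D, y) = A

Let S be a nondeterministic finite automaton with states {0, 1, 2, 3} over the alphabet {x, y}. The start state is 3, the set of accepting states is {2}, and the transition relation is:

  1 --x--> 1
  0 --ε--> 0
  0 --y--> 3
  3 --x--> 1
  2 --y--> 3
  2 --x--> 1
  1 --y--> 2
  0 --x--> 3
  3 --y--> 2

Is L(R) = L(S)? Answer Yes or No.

Yes

Exploring the product automaton R × S from the start pair (A, 3), following both machines on each input symbol, reaches 3 state pairs: (A, 3), (C, 1), (D, 2).
R accepts in {D} and S accepts in {2}. In every reachable pair the two components are either both accepting — (D, 2) — or both non-accepting, so no string is accepted by exactly one of the machines: L(R) \ L(S) and L(S) \ L(R) are both empty.
Hence every string is accepted by R iff it is accepted by S, and the two languages coincide.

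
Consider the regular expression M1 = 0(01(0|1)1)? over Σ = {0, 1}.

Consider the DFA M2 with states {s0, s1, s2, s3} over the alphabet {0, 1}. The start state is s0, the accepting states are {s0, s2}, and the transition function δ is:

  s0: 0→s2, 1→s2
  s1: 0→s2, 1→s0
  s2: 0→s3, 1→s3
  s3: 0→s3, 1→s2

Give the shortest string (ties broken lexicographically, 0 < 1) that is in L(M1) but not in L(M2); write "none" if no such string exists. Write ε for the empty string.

Converting the expression M1 to a DFA (subset construction, then merging equivalent states) gives the minimal DFA with states {r0, r1, r2, r3, r4, r5, r6}, start state r0, accepting states {r1, r6} and transitions r0: 0→r1, 1→r2; r1: 0→r3, 1→r2; r2: 0→r2, 1→r2; r3: 0→r2, 1→r4; r4: 0→r5, 1→r5; r5: 0→r2, 1→r6; r6: 0→r2, 1→r2.
Exploring the product automaton M1 × M2 from the start pair (r0, s0), following both machines on each input symbol, reaches 8 state pairs: (r0, s0), (r1, s2), (r2, s2), (r3, s3), (r2, s3), (r4, s2), (r5, s3), (r6, s2).
M1 accepts in {r1, r6} and M2 accepts in {s0, s2}. The reachable pairs whose M1-component is accepting are (r1, s2), (r6, s2); in each of them the M2-component is accepting too, so the product for L(M1) \ L(M2) (M1-component accepting, M2-component rejecting) has no reachable accepting pair and the difference is empty.
So every string accepted by M1 is also accepted by M2: L(M1) \ L(M2) = ∅ and there is no such string.

none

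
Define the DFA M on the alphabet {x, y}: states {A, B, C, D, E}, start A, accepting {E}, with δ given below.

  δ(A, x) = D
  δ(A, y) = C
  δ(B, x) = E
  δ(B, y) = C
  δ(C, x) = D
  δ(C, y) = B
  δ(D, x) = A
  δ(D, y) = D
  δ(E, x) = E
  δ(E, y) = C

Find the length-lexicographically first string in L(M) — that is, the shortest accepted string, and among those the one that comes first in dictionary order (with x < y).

A breadth-first search from A reaches an accepting state first via the path A → C → B → E on input yyx.
No string of length < 3 is accepted (BFS exhausts all shorter strings without reaching an accepting state), and yyx is the lexicographically least accepting string of length 3.

yyx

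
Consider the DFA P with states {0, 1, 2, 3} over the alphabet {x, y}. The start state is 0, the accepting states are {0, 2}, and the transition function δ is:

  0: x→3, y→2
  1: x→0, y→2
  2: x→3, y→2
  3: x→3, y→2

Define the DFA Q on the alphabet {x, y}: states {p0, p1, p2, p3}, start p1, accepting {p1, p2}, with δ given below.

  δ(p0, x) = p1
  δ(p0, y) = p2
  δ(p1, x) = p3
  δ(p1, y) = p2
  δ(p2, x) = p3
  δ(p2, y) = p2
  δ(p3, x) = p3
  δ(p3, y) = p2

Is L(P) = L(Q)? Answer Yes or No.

Yes

Exploring the product automaton P × Q from the start pair (0, p1), following both machines on each input symbol, reaches 3 state pairs: (0, p1), (3, p3), (2, p2).
P accepts in {0, 2} and Q accepts in {p1, p2}. In every reachable pair the two components are either both accepting — (0, p1), (2, p2) — or both non-accepting, so no string is accepted by exactly one of the machines: L(P) \ L(Q) and L(Q) \ L(P) are both empty.
Hence every string is accepted by P iff it is accepted by Q, and the two languages coincide.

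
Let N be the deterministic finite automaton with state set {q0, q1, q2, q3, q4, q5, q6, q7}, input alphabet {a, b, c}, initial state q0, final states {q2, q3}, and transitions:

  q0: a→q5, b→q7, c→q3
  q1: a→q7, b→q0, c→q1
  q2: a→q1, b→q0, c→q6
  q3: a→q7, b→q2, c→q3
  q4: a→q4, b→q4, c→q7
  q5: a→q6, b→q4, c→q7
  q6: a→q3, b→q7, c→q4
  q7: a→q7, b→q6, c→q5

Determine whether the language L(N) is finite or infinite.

State q0 is reachable from the start and can reach an accepting state, and it lies on the cycle q0 → q3 → q2 → q0.
Traversing that cycle any number of times yields accepted strings of unbounded length, so the language is infinite.

infinite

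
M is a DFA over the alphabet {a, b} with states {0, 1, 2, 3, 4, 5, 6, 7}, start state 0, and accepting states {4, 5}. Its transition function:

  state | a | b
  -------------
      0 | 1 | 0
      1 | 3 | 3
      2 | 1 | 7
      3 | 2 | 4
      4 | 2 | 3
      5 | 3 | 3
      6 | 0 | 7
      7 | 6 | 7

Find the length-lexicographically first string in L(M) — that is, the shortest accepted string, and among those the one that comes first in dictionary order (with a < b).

aab

A breadth-first search from 0 reaches an accepting state first via the path 0 → 1 → 3 → 4 on input aab.
No string of length < 3 is accepted (BFS exhausts all shorter strings without reaching an accepting state), and aab is the lexicographically least accepting string of length 3.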